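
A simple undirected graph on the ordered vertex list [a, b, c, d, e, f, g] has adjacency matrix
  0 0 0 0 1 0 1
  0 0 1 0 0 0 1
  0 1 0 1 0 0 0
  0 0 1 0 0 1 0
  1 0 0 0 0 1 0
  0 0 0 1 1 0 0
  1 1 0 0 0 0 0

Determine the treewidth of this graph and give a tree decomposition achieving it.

Each bag holds 3 vertices, so the decomposition has width 2, which upper-bounds the treewidth. The edges e–a–g–b–c–d–f–e form a cycle, so G is not a tree and its treewidth is at least 2. Hence tw(G) = 2 exactly.

Treewidth 2.
Bags: B1 = {a, e, g}  B2 = {b, e, g}  B3 = {b, c, e}  B4 = {c, d, e}  B5 = {d, e, f}
Tree: B1–B2, B2–B3, B3–B4, B4–B5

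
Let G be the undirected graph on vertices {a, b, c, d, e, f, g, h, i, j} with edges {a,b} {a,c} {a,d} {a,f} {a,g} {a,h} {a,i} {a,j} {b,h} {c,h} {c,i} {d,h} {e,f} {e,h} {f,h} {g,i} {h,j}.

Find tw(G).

A width-2 tree decomposition is:
Bags: B1 = {a, b, h}  B2 = {a, f, h}  B3 = {a, d, h}  B4 = {a, c, h}  B5 = {a, h, j}  B6 = {a, c, i}  B7 = {a, g, i}  B8 = {e, f, h}
Tree: B1–B2, B2–B3, B2–B4, B2–B5, B4–B6, B6–B7, B2–B8
Every bag has size at most 3, so the width is 3 − 1 = 2 and tw(G) ≤ 2. Conversely, {e, f, h} is a clique of size 3, and the vertices of any clique must share a bag in every tree decomposition; so some bag has ≥ 3 vertices and tw(G) ≥ 2. Combining the bounds, tw(G) = 2.

2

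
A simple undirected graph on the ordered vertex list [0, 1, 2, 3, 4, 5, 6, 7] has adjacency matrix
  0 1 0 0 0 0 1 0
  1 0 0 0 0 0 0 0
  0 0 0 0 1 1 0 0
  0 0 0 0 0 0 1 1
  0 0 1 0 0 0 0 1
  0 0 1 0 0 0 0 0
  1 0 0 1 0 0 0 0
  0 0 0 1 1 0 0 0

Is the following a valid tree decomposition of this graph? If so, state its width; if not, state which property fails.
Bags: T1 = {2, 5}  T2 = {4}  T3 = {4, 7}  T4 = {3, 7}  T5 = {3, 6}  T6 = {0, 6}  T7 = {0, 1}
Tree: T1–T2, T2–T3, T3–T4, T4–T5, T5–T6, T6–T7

No — edge (2,4) lies in no bag.

A tree decomposition must satisfy three properties: every vertex lies in some bag; for every edge, both endpoints lie together in some bag; and for every vertex, the bags containing it form a connected subtree. Here edge (2,4) lies in no bag, so the decomposition is invalid.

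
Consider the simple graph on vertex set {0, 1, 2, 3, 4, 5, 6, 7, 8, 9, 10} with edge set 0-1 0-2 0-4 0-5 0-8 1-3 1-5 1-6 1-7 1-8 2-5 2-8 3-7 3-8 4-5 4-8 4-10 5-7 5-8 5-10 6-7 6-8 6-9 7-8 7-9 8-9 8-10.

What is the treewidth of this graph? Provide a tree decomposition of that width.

Each bag holds 4 vertices, so the decomposition has width 3, which upper-bounds the treewidth. Conversely, {6, 7, 8, 9} is a clique of size 4, and the vertices of any clique must share a bag in every tree decomposition; so some bag has ≥ 4 vertices and tw(G) ≥ 3. Therefore the treewidth is 3.

Treewidth 3.
One such decomposition:
Bags: B1 = {1, 5, 7, 8}  B2 = {0, 1, 5, 8}  B3 = {1, 6, 7, 8}  B4 = {0, 4, 5, 8}  B5 = {6, 7, 8, 9}  B6 = {0, 2, 5, 8}  B7 = {1, 3, 7, 8}  B8 = {4, 5, 8, 10}
Tree: B1–B2, B1–B3, B2–B4, B3–B5, B4–B6, B1–B7, B4–B8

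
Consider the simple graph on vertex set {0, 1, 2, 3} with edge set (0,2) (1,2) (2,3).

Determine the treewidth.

A width-1 tree decomposition is:
Bags: B1 = {0, 2}  B2 = {1, 2}  B3 = {2, 3}
Tree: B1–B2, B2–B3
The largest bag has 2 vertices, giving width 1; this decomposition certifies tw(G) ≤ 1. G has an edge, so its treewidth is at least 1. Combining the bounds, tw(G) = 1.

1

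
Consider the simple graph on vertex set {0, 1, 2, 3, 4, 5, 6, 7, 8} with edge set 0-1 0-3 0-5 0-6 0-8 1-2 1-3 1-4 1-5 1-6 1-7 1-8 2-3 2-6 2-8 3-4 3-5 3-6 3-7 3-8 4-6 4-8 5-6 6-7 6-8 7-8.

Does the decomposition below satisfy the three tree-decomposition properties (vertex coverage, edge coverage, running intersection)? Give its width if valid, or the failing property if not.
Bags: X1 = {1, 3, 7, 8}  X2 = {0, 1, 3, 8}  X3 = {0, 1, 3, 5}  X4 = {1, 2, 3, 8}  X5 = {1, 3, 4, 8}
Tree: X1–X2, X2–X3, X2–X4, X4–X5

No — vertex 6 appears in no bag.

A tree decomposition must satisfy three properties: every vertex lies in some bag; for every edge, both endpoints lie together in some bag; and for every vertex, the bags containing it form a connected subtree. Here vertex 6 appears in no bag, so the decomposition is invalid.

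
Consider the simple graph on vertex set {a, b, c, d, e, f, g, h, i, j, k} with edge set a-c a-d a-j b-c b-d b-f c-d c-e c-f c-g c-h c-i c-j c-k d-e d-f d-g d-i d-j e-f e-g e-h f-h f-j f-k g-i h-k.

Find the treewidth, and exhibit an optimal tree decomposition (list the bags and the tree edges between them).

Every bag has size at most 4, so the width is 4 − 1 = 3 and tw(G) ≤ 3. For the lower bound, the 4 vertices {c, d, e, g} are pairwise adjacent, and any tree decomposition puts a clique entirely inside one bag — forcing width ≥ 3. The upper and lower bounds meet at 3, so that is the treewidth.

Treewidth 3.
Bags: B1 = {c, d, e, f}  B2 = {c, d, e, g}  B3 = {c, e, f, h}  B4 = {b, c, d, f}  B5 = {c, f, h, k}  B6 = {c, d, g, i}  B7 = {c, d, f, j}  B8 = {a, c, d, j}
Tree: B1–B2, B1–B3, B1–B4, B3–B5, B2–B6, B4–B7, B7–B8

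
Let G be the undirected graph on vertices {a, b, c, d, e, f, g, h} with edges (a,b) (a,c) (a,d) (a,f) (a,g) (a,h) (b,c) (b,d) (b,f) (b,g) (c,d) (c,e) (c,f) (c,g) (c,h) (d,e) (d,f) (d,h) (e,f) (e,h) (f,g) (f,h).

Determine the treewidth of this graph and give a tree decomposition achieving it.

Treewidth 4.
Bags: B1 = {a, c, d, f, h}  B2 = {a, b, c, d, f}  B3 = {a, b, c, f, g}  B4 = {c, d, e, f, h}
Tree: B1–B2, B2–B3, B1–B4

Every bag has size at most 5, so the width is 5 − 1 = 4 and tw(G) ≤ 4. For the lower bound, the 5 vertices {c, d, e, f, h} are pairwise adjacent, and any tree decomposition puts a clique entirely inside one bag — forcing width ≥ 4. The upper and lower bounds meet at 4, so that is the treewidth.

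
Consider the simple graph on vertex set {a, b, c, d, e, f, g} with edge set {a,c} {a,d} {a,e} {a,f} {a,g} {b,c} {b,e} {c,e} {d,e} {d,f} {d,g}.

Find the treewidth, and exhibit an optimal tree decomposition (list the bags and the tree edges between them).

Treewidth 2.
Bags: B1 = {a, d, e}  B2 = {a, d, g}  B3 = {a, d, f}  B4 = {a, c, e}  B5 = {b, c, e}
Tree: B1–B2, B1–B3, B1–B4, B4–B5

The largest bag has 3 vertices, giving width 2; this decomposition certifies tw(G) ≤ 2. On the other hand G contains the 3-clique {a, d, g}. A clique must lie in a single bag of any decomposition, so no decomposition can have width below 2. Hence tw(G) = 2 exactly.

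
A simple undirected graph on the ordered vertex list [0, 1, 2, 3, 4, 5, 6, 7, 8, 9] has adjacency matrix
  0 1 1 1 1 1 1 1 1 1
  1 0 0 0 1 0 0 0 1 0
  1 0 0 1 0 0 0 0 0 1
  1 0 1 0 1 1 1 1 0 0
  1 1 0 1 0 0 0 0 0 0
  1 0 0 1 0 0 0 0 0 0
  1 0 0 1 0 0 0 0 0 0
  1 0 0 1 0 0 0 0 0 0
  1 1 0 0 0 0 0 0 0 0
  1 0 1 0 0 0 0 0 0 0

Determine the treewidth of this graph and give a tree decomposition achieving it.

Each bag holds 3 vertices, so the decomposition has width 2, which upper-bounds the treewidth. For the lower bound, the 3 vertices {0, 1, 8} are pairwise adjacent, and any tree decomposition puts a clique entirely inside one bag — forcing width ≥ 2. Combining the bounds, tw(G) = 2.

Treewidth 2.
One such decomposition:
Bags: B1 = {0, 3, 4}  B2 = {0, 2, 3}  B3 = {0, 3, 5}  B4 = {0, 3, 6}  B5 = {0, 1, 4}  B6 = {0, 2, 9}  B7 = {0, 1, 8}  B8 = {0, 3, 7}
Tree: B1–B2, B1–B3, B1–B4, B1–B5, B2–B6, B5–B7, B4–B8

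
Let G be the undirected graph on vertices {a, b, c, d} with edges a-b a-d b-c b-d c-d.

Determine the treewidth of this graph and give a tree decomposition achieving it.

Each bag holds 3 vertices, so the decomposition has width 2, which upper-bounds the treewidth. For the lower bound, the 3 vertices {b, c, d} are pairwise adjacent, and any tree decomposition puts a clique entirely inside one bag — forcing width ≥ 2. Therefore the treewidth is 2.

Treewidth 2.
One optimal decomposition is:
Bags: B1 = {b, c, d}  B2 = {a, b, d}
Tree: B1–B2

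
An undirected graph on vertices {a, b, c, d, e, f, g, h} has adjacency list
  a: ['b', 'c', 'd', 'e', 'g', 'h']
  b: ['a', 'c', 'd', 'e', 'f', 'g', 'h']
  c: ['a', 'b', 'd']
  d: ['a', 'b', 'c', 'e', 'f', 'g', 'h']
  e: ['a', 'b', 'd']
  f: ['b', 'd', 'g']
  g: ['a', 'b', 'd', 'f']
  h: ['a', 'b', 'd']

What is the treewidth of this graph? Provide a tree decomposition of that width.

Treewidth 3.
Bags: B1 = {a, b, d, g}  B2 = {a, b, d, e}  B3 = {a, b, d, h}  B4 = {a, b, c, d}  B5 = {b, d, f, g}
Tree: B1–B2, B2–B3, B2–B4, B1–B5

Every bag has size at most 4, so the width is 4 − 1 = 3 and tw(G) ≤ 3. Conversely, {a, b, d, g} is a clique of size 4, and the vertices of any clique must share a bag in every tree decomposition; so some bag has ≥ 4 vertices and tw(G) ≥ 3. Hence tw(G) = 3 exactly.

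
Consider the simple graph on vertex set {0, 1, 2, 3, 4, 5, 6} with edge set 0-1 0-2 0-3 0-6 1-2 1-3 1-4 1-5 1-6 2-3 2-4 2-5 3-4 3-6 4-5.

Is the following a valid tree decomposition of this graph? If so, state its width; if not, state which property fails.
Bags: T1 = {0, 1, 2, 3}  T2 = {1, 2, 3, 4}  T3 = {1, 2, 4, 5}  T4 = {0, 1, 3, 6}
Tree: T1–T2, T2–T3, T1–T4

Yes; width 3.

Vertex coverage: the bags together contain {0, 1, 2, 3, 4, 5, 6}, the full vertex set. Edge coverage: each edge of G has both endpoints in at least one bag. Running intersection: for every vertex, the bags containing it form a connected subtree. All three properties hold, so this is a valid tree decomposition of width max|bag| − 1 = 3, and hence tw(G) ≤ 3.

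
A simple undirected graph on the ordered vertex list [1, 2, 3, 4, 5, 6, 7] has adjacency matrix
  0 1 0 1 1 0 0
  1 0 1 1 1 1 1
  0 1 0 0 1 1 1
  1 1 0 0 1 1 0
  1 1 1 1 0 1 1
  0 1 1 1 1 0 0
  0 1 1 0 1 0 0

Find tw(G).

A width-3 tree decomposition is:
Bags: B1 = {2, 3, 5, 6}  B2 = {2, 3, 5, 7}  B3 = {2, 4, 5, 6}  B4 = {1, 2, 4, 5}
Tree: B1–B2, B1–B3, B3–B4
Every bag has size at most 4, so the width is 4 − 1 = 3 and tw(G) ≤ 3. On the other hand G contains the 4-clique {1, 2, 4, 5}. A clique must lie in a single bag of any decomposition, so no decomposition can have width below 3. Therefore the treewidth is 3.

3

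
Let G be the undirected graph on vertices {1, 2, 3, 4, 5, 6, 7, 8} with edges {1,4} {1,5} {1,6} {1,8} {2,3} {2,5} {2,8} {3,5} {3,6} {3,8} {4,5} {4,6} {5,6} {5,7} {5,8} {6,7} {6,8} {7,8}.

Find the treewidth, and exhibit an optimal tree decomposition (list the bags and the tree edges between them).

Each bag holds 4 vertices, so the decomposition has width 3, which upper-bounds the treewidth. Conversely, {2, 3, 5, 8} is a clique of size 4, and the vertices of any clique must share a bag in every tree decomposition; so some bag has ≥ 4 vertices and tw(G) ≥ 3. Therefore the treewidth is 3.

Treewidth 3.
Bags: B1 = {1, 4, 5, 6}  B2 = {1, 5, 6, 8}  B3 = {5, 6, 7, 8}  B4 = {3, 5, 6, 8}  B5 = {2, 3, 5, 8}
Tree: B1–B2, B2–B3, B2–B4, B4–B5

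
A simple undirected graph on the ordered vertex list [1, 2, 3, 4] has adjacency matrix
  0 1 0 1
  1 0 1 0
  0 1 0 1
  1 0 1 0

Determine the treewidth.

2

A width-2 tree decomposition is:
Bags: B1 = {1, 2, 3}  B2 = {1, 3, 4}
Tree: B1–B2
Each bag holds 3 vertices, so the decomposition has width 2, which upper-bounds the treewidth. For the lower bound, G contains the cycle 3–2–1–4–3, so G is not a forest; only forests have treewidth ≤ 1, hence tw(G) ≥ 2. Therefore the treewidth is 2.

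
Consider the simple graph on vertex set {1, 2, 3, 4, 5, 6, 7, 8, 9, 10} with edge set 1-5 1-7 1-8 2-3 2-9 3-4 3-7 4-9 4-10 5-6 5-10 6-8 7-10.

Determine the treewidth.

2

A width-2 tree decomposition is:
Bags: B1 = {5, 6, 8}  B2 = {1, 5, 8}  B3 = {1, 5, 10}  B4 = {1, 7, 10}  B5 = {4, 7, 10}  B6 = {3, 4, 7}  B7 = {3, 4, 9}  B8 = {2, 3, 9}
Tree: B1–B2, B2–B3, B3–B4, B4–B5, B5–B6, B6–B7, B7–B8
Each bag holds 3 vertices, so the decomposition has width 2, which upper-bounds the treewidth. Since 6–8–1–5–6 is a cycle in G, G is not acyclic. Forests are exactly the graphs of treewidth ≤ 1, so tw(G) ≥ 2. Hence tw(G) = 2 exactly.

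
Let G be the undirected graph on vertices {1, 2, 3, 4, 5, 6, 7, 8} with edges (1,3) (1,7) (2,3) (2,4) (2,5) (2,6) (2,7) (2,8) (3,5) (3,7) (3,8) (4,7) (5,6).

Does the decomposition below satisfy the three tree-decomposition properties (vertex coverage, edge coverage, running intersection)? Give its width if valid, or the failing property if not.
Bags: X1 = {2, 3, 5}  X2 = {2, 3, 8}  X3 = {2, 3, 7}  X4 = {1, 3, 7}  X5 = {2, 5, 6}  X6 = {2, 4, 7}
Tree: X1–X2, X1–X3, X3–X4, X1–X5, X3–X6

Vertex coverage: the bags together contain {1, 2, 3, 4, 5, 6, 7, 8}, the full vertex set. Edge coverage: each edge of G has both endpoints in at least one bag. Running intersection: for every vertex, the bags containing it form a connected subtree. All three properties hold, so this is a valid tree decomposition of width max|bag| − 1 = 2, and hence tw(G) ≤ 2.

Yes; width 2.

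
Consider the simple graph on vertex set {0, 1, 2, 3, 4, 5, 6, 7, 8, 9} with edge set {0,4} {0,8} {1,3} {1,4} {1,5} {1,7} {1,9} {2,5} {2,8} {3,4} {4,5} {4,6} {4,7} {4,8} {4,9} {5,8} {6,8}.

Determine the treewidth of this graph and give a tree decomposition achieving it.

Each bag holds 3 vertices, so the decomposition has width 2, which upper-bounds the treewidth. For the lower bound, the 3 vertices {2, 5, 8} are pairwise adjacent, and any tree decomposition puts a clique entirely inside one bag — forcing width ≥ 2. The upper and lower bounds meet at 2, so that is the treewidth.

Treewidth 2.
One optimal decomposition is:
Bags: B1 = {1, 4, 9}  B2 = {1, 3, 4}  B3 = {1, 4, 5}  B4 = {4, 5, 8}  B5 = {4, 6, 8}  B6 = {1, 4, 7}  B7 = {0, 4, 8}  B8 = {2, 5, 8}
Tree: B1–B2, B1–B3, B3–B4, B4–B5, B2–B6, B4–B7, B4–B8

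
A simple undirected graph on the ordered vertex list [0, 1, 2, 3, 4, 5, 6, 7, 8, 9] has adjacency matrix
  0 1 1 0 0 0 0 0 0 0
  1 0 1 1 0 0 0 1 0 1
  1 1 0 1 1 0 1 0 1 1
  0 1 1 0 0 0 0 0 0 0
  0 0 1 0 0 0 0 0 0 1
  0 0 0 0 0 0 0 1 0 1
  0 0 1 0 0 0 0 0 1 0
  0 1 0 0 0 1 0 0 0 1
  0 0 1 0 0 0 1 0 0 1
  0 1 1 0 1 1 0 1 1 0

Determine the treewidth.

2

A width-2 tree decomposition is:
Bags: B1 = {1, 2, 3}  B2 = {1, 2, 9}  B3 = {2, 8, 9}  B4 = {2, 4, 9}  B5 = {0, 1, 2}  B6 = {1, 7, 9}  B7 = {2, 6, 8}  B8 = {5, 7, 9}
Tree: B1–B2, B2–B3, B3–B4, B1–B5, B2–B6, B3–B7, B6–B8
Each bag holds 3 vertices, so the decomposition has width 2, which upper-bounds the treewidth. For the lower bound, the 3 vertices {2, 8, 9} are pairwise adjacent, and any tree decomposition puts a clique entirely inside one bag — forcing width ≥ 2. Hence tw(G) = 2 exactly.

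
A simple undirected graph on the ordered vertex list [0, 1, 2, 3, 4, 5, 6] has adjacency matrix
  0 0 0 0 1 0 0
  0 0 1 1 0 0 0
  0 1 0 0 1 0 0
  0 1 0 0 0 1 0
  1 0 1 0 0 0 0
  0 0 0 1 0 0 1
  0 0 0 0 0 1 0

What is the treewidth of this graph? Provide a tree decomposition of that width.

Each bag holds 2 vertices, so the decomposition has width 1, which upper-bounds the treewidth. Any graph with an edge has treewidth ≥ 1, and G has the edge 0–4. Therefore the treewidth is 1.

Treewidth 1.
One such decomposition:
Bags: B1 = {0, 4}  B2 = {2, 4}  B3 = {1, 2}  B4 = {1, 3}  B5 = {3, 5}  B6 = {5, 6}
Tree: B1–B2, B2–B3, B3–B4, B4–B5, B5–B6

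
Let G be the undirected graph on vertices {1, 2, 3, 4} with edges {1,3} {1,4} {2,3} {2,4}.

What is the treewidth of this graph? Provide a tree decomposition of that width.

Every bag has size at most 3, so the width is 3 − 1 = 2 and tw(G) ≤ 2. For the lower bound, G contains the cycle 4–1–3–2–4, so G is not a forest; only forests have treewidth ≤ 1, hence tw(G) ≥ 2. Combining the bounds, tw(G) = 2.

Treewidth 2.
One optimal decomposition is:
Bags: B1 = {1, 3, 4}  B2 = {2, 3, 4}
Tree: B1–B2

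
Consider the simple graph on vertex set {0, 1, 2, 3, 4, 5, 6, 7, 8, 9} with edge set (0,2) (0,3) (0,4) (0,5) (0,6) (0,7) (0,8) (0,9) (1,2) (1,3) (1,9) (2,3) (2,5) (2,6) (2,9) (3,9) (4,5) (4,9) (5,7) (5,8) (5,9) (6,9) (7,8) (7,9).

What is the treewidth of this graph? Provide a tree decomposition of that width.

Treewidth 3.
Bags: B1 = {0, 5, 7, 9}  B2 = {0, 2, 5, 9}  B3 = {0, 5, 7, 8}  B4 = {0, 4, 5, 9}  B5 = {0, 2, 3, 9}  B6 = {1, 2, 3, 9}  B7 = {0, 2, 6, 9}
Tree: B1–B2, B1–B3, B1–B4, B2–B5, B5–B6, B5–B7

Each bag holds 4 vertices, so the decomposition has width 3, which upper-bounds the treewidth. On the other hand G contains the 4-clique {0, 5, 7, 8}. A clique must lie in a single bag of any decomposition, so no decomposition can have width below 3. The upper and lower bounds meet at 3, so that is the treewidth.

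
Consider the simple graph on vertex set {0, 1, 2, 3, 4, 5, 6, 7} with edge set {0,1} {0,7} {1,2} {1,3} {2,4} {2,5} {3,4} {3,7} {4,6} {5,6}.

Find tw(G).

A width-2 tree decomposition is:
Bags: B1 = {2, 5, 6}  B2 = {2, 4, 6}  B3 = {1, 2, 4}  B4 = {1, 3, 4}  B5 = {0, 1, 3}  B6 = {0, 3, 7}
Tree: B1–B2, B2–B3, B3–B4, B4–B5, B5–B6
The largest bag has 3 vertices, giving width 2; this decomposition certifies tw(G) ≤ 2. The edges 5–6–4–2–5 form a cycle, so G is not a tree and its treewidth is at least 2. Hence tw(G) = 2 exactly.

2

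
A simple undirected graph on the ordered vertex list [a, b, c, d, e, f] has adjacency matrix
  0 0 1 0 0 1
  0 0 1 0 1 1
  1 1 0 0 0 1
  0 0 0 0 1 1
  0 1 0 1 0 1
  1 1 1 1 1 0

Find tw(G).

2

A width-2 tree decomposition is:
Bags: B1 = {d, e, f}  B2 = {b, e, f}  B3 = {b, c, f}  B4 = {a, c, f}
Tree: B1–B2, B2–B3, B3–B4
The largest bag has 3 vertices, giving width 2; this decomposition certifies tw(G) ≤ 2. On the other hand G contains the 3-clique {d, e, f}. A clique must lie in a single bag of any decomposition, so no decomposition can have width below 2. Therefore the treewidth is 2.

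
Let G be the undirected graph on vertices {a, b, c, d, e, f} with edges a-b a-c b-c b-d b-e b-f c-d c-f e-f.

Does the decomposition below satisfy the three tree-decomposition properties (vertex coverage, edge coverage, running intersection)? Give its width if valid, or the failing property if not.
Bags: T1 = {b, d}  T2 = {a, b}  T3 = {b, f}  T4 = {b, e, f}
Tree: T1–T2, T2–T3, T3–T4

A tree decomposition must satisfy three properties: every vertex lies in some bag; for every edge, both endpoints lie together in some bag; and for every vertex, the bags containing it form a connected subtree. Here vertex c appears in no bag, so the decomposition is invalid.

No — vertex c appears in no bag.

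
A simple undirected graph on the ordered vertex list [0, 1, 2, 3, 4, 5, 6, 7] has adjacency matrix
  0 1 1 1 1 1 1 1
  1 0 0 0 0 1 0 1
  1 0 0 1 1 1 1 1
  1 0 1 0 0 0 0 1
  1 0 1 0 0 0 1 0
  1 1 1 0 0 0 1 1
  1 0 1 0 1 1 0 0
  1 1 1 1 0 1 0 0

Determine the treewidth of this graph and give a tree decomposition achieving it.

Treewidth 3.
Bags: B1 = {0, 2, 5, 6}  B2 = {0, 2, 5, 7}  B3 = {0, 2, 4, 6}  B4 = {0, 1, 5, 7}  B5 = {0, 2, 3, 7}
Tree: B1–B2, B1–B3, B2–B4, B2–B5

The largest bag has 4 vertices, giving width 3; this decomposition certifies tw(G) ≤ 3. For the lower bound, the 4 vertices {0, 1, 5, 7} are pairwise adjacent, and any tree decomposition puts a clique entirely inside one bag — forcing width ≥ 3. Combining the bounds, tw(G) = 3.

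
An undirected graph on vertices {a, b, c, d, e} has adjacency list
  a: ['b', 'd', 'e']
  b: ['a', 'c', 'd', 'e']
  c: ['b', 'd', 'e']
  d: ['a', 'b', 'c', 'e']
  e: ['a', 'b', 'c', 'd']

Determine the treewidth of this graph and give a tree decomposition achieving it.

The largest bag has 4 vertices, giving width 3; this decomposition certifies tw(G) ≤ 3. For the lower bound, the 4 vertices {b, c, d, e} are pairwise adjacent, and any tree decomposition puts a clique entirely inside one bag — forcing width ≥ 3. Hence tw(G) = 3 exactly.

Treewidth 3.
Bags: B1 = {a, b, d, e}  B2 = {b, c, d, e}
Tree: B1–B2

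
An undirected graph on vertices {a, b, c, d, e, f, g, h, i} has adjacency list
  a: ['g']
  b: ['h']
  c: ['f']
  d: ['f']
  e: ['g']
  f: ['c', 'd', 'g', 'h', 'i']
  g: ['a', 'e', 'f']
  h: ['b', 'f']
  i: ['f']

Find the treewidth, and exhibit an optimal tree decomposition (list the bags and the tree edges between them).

Treewidth 1.
One such decomposition:
Bags: B1 = {c, f}  B2 = {f, g}  B3 = {d, f}  B4 = {e, g}  B5 = {f, h}  B6 = {b, h}  B7 = {a, g}  B8 = {f, i}
Tree: B1–B2, B2–B3, B2–B4, B3–B5, B5–B6, B4–B7, B2–B8

Every bag has size at most 2, so the width is 2 − 1 = 1 and tw(G) ≤ 1. Any graph with an edge has treewidth ≥ 1, and G has the edge f–c. Therefore the treewidth is 1.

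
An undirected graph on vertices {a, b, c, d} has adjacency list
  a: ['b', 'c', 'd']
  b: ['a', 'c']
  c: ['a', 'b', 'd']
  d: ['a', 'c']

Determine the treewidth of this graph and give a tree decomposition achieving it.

Treewidth 2.
One such decomposition:
Bags: B1 = {a, b, c}  B2 = {a, c, d}
Tree: B1–B2

Each bag holds 3 vertices, so the decomposition has width 2, which upper-bounds the treewidth. For the lower bound, the 3 vertices {a, c, d} are pairwise adjacent, and any tree decomposition puts a clique entirely inside one bag — forcing width ≥ 2. Therefore the treewidth is 2.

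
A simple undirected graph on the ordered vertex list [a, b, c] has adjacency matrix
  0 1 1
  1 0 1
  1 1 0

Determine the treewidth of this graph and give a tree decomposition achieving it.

Treewidth 2.
One such decomposition:
Bags: B1 = {a, b, c}
Tree: (single bag)

A single bag containing all 3 vertices is trivially a valid decomposition of width 2. Conversely, {a, b, c} is a clique of size 3, and the vertices of any clique must share a bag in every tree decomposition; so some bag has ≥ 3 vertices and tw(G) ≥ 2. The upper and lower bounds meet at 2, so that is the treewidth.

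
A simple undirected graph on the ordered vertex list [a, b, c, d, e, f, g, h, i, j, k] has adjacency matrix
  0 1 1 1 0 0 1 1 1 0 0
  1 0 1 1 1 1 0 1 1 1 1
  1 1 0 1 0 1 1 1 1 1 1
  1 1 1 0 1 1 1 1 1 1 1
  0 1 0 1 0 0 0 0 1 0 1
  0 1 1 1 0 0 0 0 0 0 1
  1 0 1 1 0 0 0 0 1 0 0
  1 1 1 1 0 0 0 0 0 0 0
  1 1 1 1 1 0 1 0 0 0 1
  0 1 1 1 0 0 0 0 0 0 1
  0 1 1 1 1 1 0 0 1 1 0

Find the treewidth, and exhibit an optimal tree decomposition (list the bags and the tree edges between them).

Every bag has size at most 5, so the width is 5 − 1 = 4 and tw(G) ≤ 4. Conversely, {a, c, d, g, i} is a clique of size 5, and the vertices of any clique must share a bag in every tree decomposition; so some bag has ≥ 5 vertices and tw(G) ≥ 4. Therefore the treewidth is 4.

Treewidth 4.
One such decomposition:
Bags: B1 = {b, c, d, i, k}  B2 = {a, b, c, d, i}  B3 = {b, c, d, j, k}  B4 = {a, c, d, g, i}  B5 = {a, b, c, d, h}  B6 = {b, d, e, i, k}  B7 = {b, c, d, f, k}
Tree: B1–B2, B1–B3, B2–B4, B2–B5, B1–B6, B3–B7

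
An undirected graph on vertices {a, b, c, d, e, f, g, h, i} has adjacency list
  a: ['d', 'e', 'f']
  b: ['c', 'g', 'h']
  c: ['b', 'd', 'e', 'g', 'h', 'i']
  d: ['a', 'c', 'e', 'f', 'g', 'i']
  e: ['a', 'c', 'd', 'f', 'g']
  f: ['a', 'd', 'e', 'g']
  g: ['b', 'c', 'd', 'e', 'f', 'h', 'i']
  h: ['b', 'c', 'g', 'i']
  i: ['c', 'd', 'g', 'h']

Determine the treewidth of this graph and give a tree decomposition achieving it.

Every bag has size at most 4, so the width is 4 − 1 = 3 and tw(G) ≤ 3. On the other hand G contains the 4-clique {c, d, e, g}. A clique must lie in a single bag of any decomposition, so no decomposition can have width below 3. Hence tw(G) = 3 exactly.

Treewidth 3.
One optimal decomposition is:
Bags: B1 = {c, d, g, i}  B2 = {c, g, h, i}  B3 = {c, d, e, g}  B4 = {b, c, g, h}  B5 = {d, e, f, g}  B6 = {a, d, e, f}
Tree: B1–B2, B1–B3, B2–B4, B3–B5, B5–B6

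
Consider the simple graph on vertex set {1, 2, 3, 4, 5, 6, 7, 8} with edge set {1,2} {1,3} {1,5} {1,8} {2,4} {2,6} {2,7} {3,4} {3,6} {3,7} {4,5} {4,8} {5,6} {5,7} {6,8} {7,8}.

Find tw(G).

A width-4 tree decomposition is:
Bags: B1 = {1, 2, 3, 5, 8}  B2 = {2, 3, 5, 6, 8}  B3 = {2, 3, 5, 7, 8}  B4 = {2, 3, 4, 5, 8}
Tree: B1–B2, B2–B3, B3–B4
The largest bag has 5 vertices, giving width 4; this decomposition certifies tw(G) ≤ 4. For the lower bound: the 5 vertex sets {1,2}, {5,6}, {3,7}, {8}, {4} are disjoint, each induces a connected subgraph, and every pair is joined by at least one edge of G. Contracting each set to a single vertex therefore yields K_{5} as a minor, and since treewidth is minor-monotone, tw(G) ≥ tw(K_{5}) = 4. The upper and lower bounds meet at 4, so that is the treewidth.

4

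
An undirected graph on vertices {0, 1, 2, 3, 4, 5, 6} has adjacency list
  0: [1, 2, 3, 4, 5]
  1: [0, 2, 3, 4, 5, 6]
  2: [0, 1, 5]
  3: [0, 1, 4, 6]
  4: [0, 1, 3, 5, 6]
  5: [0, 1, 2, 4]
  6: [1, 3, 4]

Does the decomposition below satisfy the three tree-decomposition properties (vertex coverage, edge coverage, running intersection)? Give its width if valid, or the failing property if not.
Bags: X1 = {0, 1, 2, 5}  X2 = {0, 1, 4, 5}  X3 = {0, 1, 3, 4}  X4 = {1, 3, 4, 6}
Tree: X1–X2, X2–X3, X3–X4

Every vertex of G appears in some bag (union = {0, 1, 2, 3, 4, 5, 6}); every edge is covered by a bag; and for each vertex v the set of bags containing v is connected in the bag tree. The decomposition is therefore valid. The largest bag has 4 vertices, so the width is 3.

Yes; width 3.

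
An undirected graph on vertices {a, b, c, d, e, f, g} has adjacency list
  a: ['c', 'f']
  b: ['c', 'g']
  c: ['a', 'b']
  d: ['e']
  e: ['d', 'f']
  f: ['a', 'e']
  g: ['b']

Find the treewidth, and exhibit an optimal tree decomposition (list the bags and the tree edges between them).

Treewidth 1.
One optimal decomposition is:
Bags: B1 = {d, e}  B2 = {e, f}  B3 = {a, f}  B4 = {a, c}  B5 = {b, c}  B6 = {b, g}
Tree: B1–B2, B2–B3, B3–B4, B4–B5, B5–B6

Each bag holds 2 vertices, so the decomposition has width 1, which upper-bounds the treewidth. Any graph with an edge has treewidth ≥ 1, and G has the edge d–e. The upper and lower bounds meet at 1, so that is the treewidth.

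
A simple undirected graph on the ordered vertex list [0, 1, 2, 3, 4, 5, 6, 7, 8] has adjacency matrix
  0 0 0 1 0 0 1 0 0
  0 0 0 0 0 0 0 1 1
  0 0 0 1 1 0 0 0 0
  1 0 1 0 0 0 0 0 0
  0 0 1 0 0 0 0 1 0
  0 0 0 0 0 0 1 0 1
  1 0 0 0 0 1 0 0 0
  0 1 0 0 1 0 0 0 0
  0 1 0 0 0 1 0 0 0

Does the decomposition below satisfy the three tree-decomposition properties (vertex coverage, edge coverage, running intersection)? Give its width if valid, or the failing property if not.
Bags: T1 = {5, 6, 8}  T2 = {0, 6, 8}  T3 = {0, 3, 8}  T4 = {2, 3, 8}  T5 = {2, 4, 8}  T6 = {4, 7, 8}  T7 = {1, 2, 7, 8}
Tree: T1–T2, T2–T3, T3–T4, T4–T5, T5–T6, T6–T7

No — bags containing vertex 2 are not connected in the tree.

A tree decomposition must satisfy three properties: every vertex lies in some bag; for every edge, both endpoints lie together in some bag; and for every vertex, the bags containing it form a connected subtree. Here bags containing vertex 2 are not connected in the tree, so the decomposition is invalid.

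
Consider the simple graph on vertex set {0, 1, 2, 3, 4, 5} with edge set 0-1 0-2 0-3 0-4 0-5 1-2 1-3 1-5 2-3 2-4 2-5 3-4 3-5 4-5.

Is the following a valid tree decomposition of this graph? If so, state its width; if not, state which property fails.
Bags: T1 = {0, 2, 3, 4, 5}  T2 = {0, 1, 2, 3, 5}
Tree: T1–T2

Every vertex of G appears in some bag (union = {0, 1, 2, 3, 4, 5}); every edge is covered by a bag; and for each vertex v the set of bags containing v is connected in the bag tree. The decomposition is therefore valid. The largest bag has 5 vertices, so the width is 4.

Yes; width 4.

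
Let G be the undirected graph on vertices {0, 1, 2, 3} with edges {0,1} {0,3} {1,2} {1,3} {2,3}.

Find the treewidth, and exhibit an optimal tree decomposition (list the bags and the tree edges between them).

Each bag holds 3 vertices, so the decomposition has width 2, which upper-bounds the treewidth. Conversely, {0, 1, 3} is a clique of size 3, and the vertices of any clique must share a bag in every tree decomposition; so some bag has ≥ 3 vertices and tw(G) ≥ 2. Hence tw(G) = 2 exactly.

Treewidth 2.
Bags: B1 = {1, 2, 3}  B2 = {0, 1, 3}
Tree: B1–B2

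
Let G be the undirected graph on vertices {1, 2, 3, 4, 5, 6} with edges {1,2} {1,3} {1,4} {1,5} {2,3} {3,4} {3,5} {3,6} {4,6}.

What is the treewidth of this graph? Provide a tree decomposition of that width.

Each bag holds 3 vertices, so the decomposition has width 2, which upper-bounds the treewidth. Conversely, {1, 2, 3} is a clique of size 3, and the vertices of any clique must share a bag in every tree decomposition; so some bag has ≥ 3 vertices and tw(G) ≥ 2. Combining the bounds, tw(G) = 2.

Treewidth 2.
One such decomposition:
Bags: B1 = {1, 3, 4}  B2 = {1, 2, 3}  B3 = {3, 4, 6}  B4 = {1, 3, 5}
Tree: B1–B2, B1–B3, B2–B4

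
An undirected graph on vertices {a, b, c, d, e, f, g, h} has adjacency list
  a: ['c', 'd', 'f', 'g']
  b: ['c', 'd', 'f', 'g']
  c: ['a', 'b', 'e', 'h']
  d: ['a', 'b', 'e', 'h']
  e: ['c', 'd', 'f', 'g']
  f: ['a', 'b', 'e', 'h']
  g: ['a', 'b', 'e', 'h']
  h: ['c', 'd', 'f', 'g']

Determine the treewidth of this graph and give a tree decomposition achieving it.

Treewidth 4.
One optimal decomposition is:
Bags: B1 = {a, b, c, e, h}  B2 = {a, b, d, e, h}  B3 = {a, b, e, f, h}  B4 = {a, b, e, g, h}
Tree: B1–B2, B2–B3, B3–B4

Every bag has size at most 5, so the width is 5 − 1 = 4 and tw(G) ≤ 4. For the lower bound: the 5 vertex sets {c,h}, {d,e}, {b,f}, {a}, {g} are disjoint, each induces a connected subgraph, and every pair is joined by at least one edge of G. Contracting each set to a single vertex therefore yields K_{5} as a minor, and since treewidth is minor-monotone, tw(G) ≥ tw(K_{5}) = 4. Combining the bounds, tw(G) = 4.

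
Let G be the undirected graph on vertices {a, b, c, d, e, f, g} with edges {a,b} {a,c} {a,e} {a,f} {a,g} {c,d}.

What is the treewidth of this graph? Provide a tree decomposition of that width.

Treewidth 1.
One such decomposition:
Bags: B1 = {a, c}  B2 = {a, e}  B3 = {c, d}  B4 = {a, g}  B5 = {a, f}  B6 = {a, b}
Tree: B1–B2, B1–B3, B2–B4, B2–B5, B2–B6

Each bag holds 2 vertices, so the decomposition has width 1, which upper-bounds the treewidth. G has an edge, so its treewidth is at least 1. Hence tw(G) = 1 exactly.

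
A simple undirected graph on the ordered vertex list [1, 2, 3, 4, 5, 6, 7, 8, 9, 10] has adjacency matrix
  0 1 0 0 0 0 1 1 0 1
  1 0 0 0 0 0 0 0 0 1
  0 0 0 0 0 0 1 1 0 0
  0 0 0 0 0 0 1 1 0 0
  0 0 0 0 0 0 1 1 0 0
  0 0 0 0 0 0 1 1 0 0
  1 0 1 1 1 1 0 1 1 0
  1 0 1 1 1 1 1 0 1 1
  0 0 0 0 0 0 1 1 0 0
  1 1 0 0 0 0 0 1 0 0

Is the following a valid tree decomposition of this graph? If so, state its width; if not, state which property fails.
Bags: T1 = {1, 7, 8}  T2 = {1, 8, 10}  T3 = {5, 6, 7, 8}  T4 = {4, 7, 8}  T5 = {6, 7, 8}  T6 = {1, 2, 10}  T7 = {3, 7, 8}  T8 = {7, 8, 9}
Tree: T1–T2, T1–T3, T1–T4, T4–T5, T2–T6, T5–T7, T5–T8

A tree decomposition must satisfy three properties: every vertex lies in some bag; for every edge, both endpoints lie together in some bag; and for every vertex, the bags containing it form a connected subtree. Here bags containing vertex 6 are not connected in the tree, so the decomposition is invalid.

No — bags containing vertex 6 are not connected in the tree.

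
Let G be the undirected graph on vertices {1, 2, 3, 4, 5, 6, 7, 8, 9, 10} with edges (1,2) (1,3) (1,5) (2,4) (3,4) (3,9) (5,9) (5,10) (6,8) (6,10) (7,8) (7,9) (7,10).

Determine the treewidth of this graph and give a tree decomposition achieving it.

Treewidth 2.
One such decomposition:
Bags: B1 = {6, 7, 8}  B2 = {6, 7, 10}  B3 = {7, 9, 10}  B4 = {5, 9, 10}  B5 = {3, 5, 9}  B6 = {1, 3, 5}  B7 = {1, 3, 4}  B8 = {1, 2, 4}
Tree: B1–B2, B2–B3, B3–B4, B4–B5, B5–B6, B6–B7, B7–B8

Each bag holds 3 vertices, so the decomposition has width 2, which upper-bounds the treewidth. The edges 8–6–10–7–8 form a cycle, so G is not a tree and its treewidth is at least 2. Combining the bounds, tw(G) = 2.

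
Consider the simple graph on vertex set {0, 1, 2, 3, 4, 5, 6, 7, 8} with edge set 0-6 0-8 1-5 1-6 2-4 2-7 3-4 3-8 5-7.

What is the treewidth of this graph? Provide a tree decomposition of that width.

Treewidth 2.
One optimal decomposition is:
Bags: B1 = {0, 3, 8}  B2 = {0, 3, 4}  B3 = {0, 2, 4}  B4 = {0, 2, 7}  B5 = {0, 5, 7}  B6 = {0, 1, 5}  B7 = {0, 1, 6}
Tree: B1–B2, B2–B3, B3–B4, B4–B5, B5–B6, B6–B7

Every bag has size at most 3, so the width is 3 − 1 = 2 and tw(G) ≤ 2. The edges 0–8–3–4–2–7–5–1–6–0 form a cycle, so G is not a tree and its treewidth is at least 2. Therefore the treewidth is 2.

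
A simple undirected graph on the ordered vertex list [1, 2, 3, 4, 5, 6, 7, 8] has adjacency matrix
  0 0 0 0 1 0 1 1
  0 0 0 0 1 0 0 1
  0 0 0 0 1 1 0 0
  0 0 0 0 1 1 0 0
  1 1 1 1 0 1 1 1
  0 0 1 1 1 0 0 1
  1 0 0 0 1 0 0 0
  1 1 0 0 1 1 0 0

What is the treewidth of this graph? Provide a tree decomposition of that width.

Each bag holds 3 vertices, so the decomposition has width 2, which upper-bounds the treewidth. On the other hand G contains the 3-clique {1, 5, 8}. A clique must lie in a single bag of any decomposition, so no decomposition can have width below 2. Therefore the treewidth is 2.

Treewidth 2.
One optimal decomposition is:
Bags: B1 = {5, 6, 8}  B2 = {2, 5, 8}  B3 = {4, 5, 6}  B4 = {1, 5, 8}  B5 = {1, 5, 7}  B6 = {3, 5, 6}
Tree: B1–B2, B1–B3, B1–B4, B4–B5, B3–B6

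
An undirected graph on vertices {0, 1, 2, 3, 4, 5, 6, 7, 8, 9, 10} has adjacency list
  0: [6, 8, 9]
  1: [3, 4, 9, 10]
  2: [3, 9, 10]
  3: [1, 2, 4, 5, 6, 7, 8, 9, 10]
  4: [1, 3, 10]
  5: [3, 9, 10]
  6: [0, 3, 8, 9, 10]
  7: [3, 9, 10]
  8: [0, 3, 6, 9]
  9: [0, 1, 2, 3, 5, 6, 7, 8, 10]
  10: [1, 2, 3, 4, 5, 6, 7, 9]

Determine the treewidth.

3

A width-3 tree decomposition is:
Bags: B1 = {2, 3, 9, 10}  B2 = {3, 5, 9, 10}  B3 = {1, 3, 9, 10}  B4 = {3, 7, 9, 10}  B5 = {3, 6, 9, 10}  B6 = {3, 6, 8, 9}  B7 = {0, 6, 8, 9}  B8 = {1, 3, 4, 10}
Tree: B1–B2, B2–B3, B3–B4, B3–B5, B5–B6, B6–B7, B3–B8
Every bag has size at most 4, so the width is 4 − 1 = 3 and tw(G) ≤ 3. Conversely, {0, 6, 8, 9} is a clique of size 4, and the vertices of any clique must share a bag in every tree decomposition; so some bag has ≥ 4 vertices and tw(G) ≥ 3. Hence tw(G) = 3 exactly.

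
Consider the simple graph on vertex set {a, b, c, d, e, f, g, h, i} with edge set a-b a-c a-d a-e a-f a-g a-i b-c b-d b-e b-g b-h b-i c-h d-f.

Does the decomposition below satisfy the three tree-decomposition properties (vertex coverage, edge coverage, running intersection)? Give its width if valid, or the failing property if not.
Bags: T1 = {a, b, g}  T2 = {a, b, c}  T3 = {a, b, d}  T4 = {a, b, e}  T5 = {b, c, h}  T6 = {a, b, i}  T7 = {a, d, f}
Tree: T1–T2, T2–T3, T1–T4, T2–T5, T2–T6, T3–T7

Every vertex of G appears in some bag (union = {a, b, c, d, e, f, g, h, i}); every edge is covered by a bag; and for each vertex v the set of bags containing v is connected in the bag tree. The decomposition is therefore valid. The largest bag has 3 vertices, so the width is 2.

Yes; width 2.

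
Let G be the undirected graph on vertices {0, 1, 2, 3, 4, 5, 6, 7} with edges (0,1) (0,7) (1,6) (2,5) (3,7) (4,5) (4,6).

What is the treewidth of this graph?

1

A width-1 tree decomposition is:
Bags: B1 = {3, 7}  B2 = {0, 7}  B3 = {0, 1}  B4 = {1, 6}  B5 = {4, 6}  B6 = {4, 5}  B7 = {2, 5}
Tree: B1–B2, B2–B3, B3–B4, B4–B5, B5–B6, B6–B7
Each bag holds 2 vertices, so the decomposition has width 1, which upper-bounds the treewidth. G has an edge, so its treewidth is at least 1. Hence tw(G) = 1 exactly.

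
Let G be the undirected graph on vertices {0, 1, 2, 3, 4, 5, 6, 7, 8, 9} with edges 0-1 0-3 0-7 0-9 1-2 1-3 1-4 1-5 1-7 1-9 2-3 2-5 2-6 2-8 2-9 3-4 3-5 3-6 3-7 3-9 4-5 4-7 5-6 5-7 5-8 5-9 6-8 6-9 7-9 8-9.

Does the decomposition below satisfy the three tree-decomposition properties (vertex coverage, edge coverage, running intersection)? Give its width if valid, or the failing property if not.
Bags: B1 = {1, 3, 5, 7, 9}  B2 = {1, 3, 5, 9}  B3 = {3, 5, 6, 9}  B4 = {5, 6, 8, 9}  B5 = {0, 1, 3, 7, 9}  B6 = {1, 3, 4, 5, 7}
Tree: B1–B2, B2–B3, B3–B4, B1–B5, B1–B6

No — vertex 2 appears in no bag.

A tree decomposition must satisfy three properties: every vertex lies in some bag; for every edge, both endpoints lie together in some bag; and for every vertex, the bags containing it form a connected subtree. Here vertex 2 appears in no bag, so the decomposition is invalid.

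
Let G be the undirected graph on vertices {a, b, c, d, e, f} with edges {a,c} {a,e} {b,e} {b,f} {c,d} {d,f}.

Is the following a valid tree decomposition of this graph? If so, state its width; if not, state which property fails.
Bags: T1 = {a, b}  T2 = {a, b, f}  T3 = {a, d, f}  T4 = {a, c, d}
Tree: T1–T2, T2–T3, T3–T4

No — vertex e appears in no bag.

A tree decomposition must satisfy three properties: every vertex lies in some bag; for every edge, both endpoints lie together in some bag; and for every vertex, the bags containing it form a connected subtree. Here vertex e appears in no bag, so the decomposition is invalid.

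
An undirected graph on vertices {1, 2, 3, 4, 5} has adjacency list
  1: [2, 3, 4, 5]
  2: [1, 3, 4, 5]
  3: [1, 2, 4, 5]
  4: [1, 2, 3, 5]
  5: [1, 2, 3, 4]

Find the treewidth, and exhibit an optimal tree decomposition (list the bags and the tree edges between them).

Treewidth 4.
One optimal decomposition is:
Bags: B1 = {1, 2, 3, 4, 5}
Tree: (single bag)

A single bag containing all 5 vertices is trivially a valid decomposition of width 4. Conversely, {1, 2, 3, 4, 5} is a clique of size 5, and the vertices of any clique must share a bag in every tree decomposition; so some bag has ≥ 5 vertices and tw(G) ≥ 4. The upper and lower bounds meet at 4, so that is the treewidth.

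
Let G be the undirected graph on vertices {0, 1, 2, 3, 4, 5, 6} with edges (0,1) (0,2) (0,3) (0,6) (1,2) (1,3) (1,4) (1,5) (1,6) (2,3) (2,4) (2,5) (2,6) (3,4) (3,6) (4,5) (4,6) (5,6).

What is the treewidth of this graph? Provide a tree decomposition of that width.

Each bag holds 5 vertices, so the decomposition has width 4, which upper-bounds the treewidth. Conversely, {0, 1, 2, 3, 6} is a clique of size 5, and the vertices of any clique must share a bag in every tree decomposition; so some bag has ≥ 5 vertices and tw(G) ≥ 4. The upper and lower bounds meet at 4, so that is the treewidth.

Treewidth 4.
One such decomposition:
Bags: B1 = {1, 2, 3, 4, 6}  B2 = {1, 2, 4, 5, 6}  B3 = {0, 1, 2, 3, 6}
Tree: B1–B2, B1–B3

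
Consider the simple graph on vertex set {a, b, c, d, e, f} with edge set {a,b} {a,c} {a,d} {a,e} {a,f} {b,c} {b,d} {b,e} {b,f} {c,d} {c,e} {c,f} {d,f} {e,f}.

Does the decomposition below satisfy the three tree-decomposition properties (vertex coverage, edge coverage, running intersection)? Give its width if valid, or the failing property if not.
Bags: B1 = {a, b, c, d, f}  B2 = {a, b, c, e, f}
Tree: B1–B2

Checking the three conditions: (i) the bags cover all of {a, b, c, d, e, f}; (ii) for each edge, some bag contains both endpoints; (iii) the bags containing any fixed vertex form a subtree. All hold, so the decomposition is valid with width 5 − 1 = 4.

Yes; width 4.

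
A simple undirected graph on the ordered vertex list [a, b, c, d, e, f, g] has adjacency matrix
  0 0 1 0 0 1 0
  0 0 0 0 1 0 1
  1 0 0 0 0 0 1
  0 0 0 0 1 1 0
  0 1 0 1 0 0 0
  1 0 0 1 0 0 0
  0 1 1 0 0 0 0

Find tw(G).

2

A width-2 tree decomposition is:
Bags: B1 = {a, c, f}  B2 = {c, d, f}  B3 = {c, d, e}  B4 = {b, c, e}  B5 = {b, c, g}
Tree: B1–B2, B2–B3, B3–B4, B4–B5
Every bag has size at most 3, so the width is 3 − 1 = 2 and tw(G) ≤ 2. The edges c–a–f–d–e–b–g–c form a cycle, so G is not a tree and its treewidth is at least 2. Therefore the treewidth is 2.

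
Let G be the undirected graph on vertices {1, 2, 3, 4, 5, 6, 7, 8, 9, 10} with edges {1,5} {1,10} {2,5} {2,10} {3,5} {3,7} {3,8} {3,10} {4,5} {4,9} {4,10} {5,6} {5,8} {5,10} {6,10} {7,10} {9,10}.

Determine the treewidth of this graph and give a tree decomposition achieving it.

Every bag has size at most 3, so the width is 3 − 1 = 2 and tw(G) ≤ 2. On the other hand G contains the 3-clique {3, 5, 8}. A clique must lie in a single bag of any decomposition, so no decomposition can have width below 2. Hence tw(G) = 2 exactly.

Treewidth 2.
Bags: B1 = {3, 7, 10}  B2 = {3, 5, 10}  B3 = {4, 5, 10}  B4 = {5, 6, 10}  B5 = {2, 5, 10}  B6 = {4, 9, 10}  B7 = {3, 5, 8}  B8 = {1, 5, 10}
Tree: B1–B2, B2–B3, B3–B4, B3–B5, B3–B6, B2–B7, B3–B8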